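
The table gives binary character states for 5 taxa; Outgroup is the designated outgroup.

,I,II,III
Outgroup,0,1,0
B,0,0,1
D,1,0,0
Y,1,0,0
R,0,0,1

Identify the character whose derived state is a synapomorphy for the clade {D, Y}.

Character polarity is set by the outgroup: the derived state is whichever differs from the outgroup's state, so for II the derived state is '0', and for the remaining characters it is '1'.
I (derived state '1') is shared by D and Y — a synapomorphy uniting that clade.
II (derived state '0') is shared by all ingroup taxa — unites the whole ingroup.
III (derived state '1') is shared by B and R — a synapomorphy uniting that clade.
Most parsimonious ingroup topology: ((B,R),(D,Y)).
The clade {D, Y} is supported by I: its derived state '1' occurs in exactly those taxa and in no other taxon (including the outgroup).

I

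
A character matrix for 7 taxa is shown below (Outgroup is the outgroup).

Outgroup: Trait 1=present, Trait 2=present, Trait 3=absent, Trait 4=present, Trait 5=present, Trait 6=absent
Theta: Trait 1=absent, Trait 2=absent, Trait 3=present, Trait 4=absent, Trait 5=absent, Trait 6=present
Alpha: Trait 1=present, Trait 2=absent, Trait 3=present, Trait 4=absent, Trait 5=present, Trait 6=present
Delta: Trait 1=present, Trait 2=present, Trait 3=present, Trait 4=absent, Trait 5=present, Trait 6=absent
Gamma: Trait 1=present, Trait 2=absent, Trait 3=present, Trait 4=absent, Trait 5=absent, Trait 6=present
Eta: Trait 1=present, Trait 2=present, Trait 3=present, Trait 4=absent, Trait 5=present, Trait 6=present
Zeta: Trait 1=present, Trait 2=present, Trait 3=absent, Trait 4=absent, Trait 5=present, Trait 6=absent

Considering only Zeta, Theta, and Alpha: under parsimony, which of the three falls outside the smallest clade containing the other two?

Zeta

Character polarity is set by the outgroup: the derived state is whichever differs from the outgroup's state, so for Trait 1, Trait 2, Trait 4, Trait 5 the derived state is 'absent', and for the remaining characters it is 'present'.
Trait 1 (derived state 'absent') is unique to Theta (autapomorphy; uninformative for grouping).
Only Alpha, Gamma, and Theta show the derived state 'absent' for Trait 2, supporting them as a clade.
Trait 3: derived state 'present' in Alpha, Delta, Eta, Gamma, and Theta only — synapomorphy for {Alpha, Delta, Eta, Gamma, Theta}.
All ingroup taxa share the derived state 'absent' for Trait 4; it defines the ingroup but does not resolve relationships within it.
Only Gamma and Theta show the derived state 'absent' for Trait 5, supporting them as a clade.
Only Alpha, Eta, Gamma, and Theta show the derived state 'present' for Trait 6, supporting them as a clade.
Most parsimonious ingroup topology: (((((Theta,Gamma),Alpha),Eta),Delta),Zeta).
Theta and Alpha share a more recent common ancestor with each other than either does with Zeta, so Zeta is the least closely related of the three.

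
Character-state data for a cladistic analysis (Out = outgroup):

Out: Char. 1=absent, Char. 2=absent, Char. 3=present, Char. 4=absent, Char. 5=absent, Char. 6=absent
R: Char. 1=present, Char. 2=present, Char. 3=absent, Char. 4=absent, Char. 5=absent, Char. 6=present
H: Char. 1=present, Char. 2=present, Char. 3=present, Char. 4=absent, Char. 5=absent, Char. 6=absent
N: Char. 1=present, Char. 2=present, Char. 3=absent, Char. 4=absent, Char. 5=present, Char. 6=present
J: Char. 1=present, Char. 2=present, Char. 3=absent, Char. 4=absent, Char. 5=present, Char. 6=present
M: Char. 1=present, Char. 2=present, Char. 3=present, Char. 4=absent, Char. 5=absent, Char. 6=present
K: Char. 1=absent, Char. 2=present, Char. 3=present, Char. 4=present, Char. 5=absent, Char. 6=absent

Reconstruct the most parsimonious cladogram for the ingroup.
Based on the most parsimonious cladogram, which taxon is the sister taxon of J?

Character polarity is set by the outgroup: the derived state is whichever differs from the outgroup's state, so for Char. 3 the derived state is 'absent', and for the remaining characters it is 'present'.
Char. 1 (derived state 'present') is shared by H, J, M, N, and R — a synapomorphy uniting that clade.
Char. 2 (derived state 'present') is shared by all ingroup taxa — unites the whole ingroup.
Char. 3: derived state 'absent' in J, N, and R only — synapomorphy for {J, N, R}.
Char. 4 (derived state 'present') is unique to K (autapomorphy; uninformative for grouping).
Char. 5 (derived state 'present') is shared by J and N — a synapomorphy uniting that clade.
Char. 6 (derived state 'present') is shared by J, M, N, and R — a synapomorphy uniting that clade.
Most parsimonious ingroup topology: ((((R,(N,J)),M),H),K).
J and N form a cherry on this tree, so they are sister taxa.

N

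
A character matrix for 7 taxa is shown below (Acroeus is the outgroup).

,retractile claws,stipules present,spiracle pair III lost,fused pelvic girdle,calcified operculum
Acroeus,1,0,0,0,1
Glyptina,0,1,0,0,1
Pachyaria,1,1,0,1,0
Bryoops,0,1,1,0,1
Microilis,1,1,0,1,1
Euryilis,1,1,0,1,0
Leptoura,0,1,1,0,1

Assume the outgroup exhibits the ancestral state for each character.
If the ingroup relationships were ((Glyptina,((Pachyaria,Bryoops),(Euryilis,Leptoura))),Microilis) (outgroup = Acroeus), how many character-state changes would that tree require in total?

11

Map each character onto ((Glyptina,((Pachyaria,Bryoops),(Euryilis,Leptoura))),Microilis) (rooted by Acroeus) and count the minimum state changes it requires (Fitch parsimony):
retractile claws: 3; stipules present: 1; spiracle pair III lost: 2; fused pelvic girdle: 3; calcified operculum: 2.
Total tree length = 11.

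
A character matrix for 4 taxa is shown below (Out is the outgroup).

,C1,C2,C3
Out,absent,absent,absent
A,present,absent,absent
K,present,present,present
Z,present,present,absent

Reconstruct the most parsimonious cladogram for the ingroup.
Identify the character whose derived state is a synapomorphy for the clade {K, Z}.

The outgroup has state 'absent' for every character, so 'present' is the derived state throughout.
All ingroup taxa share the derived state 'present' for C1; it defines the ingroup but does not resolve relationships within it.
Only K and Z show the derived state 'present' for C2, supporting them as a clade.
C3 (derived state 'present') is unique to K (autapomorphy; uninformative for grouping).
Most parsimonious ingroup topology: (A,(K,Z)).
The clade {K, Z} is supported by C2: its derived state 'present' occurs in exactly those taxa and in no other taxon (including the outgroup).

C2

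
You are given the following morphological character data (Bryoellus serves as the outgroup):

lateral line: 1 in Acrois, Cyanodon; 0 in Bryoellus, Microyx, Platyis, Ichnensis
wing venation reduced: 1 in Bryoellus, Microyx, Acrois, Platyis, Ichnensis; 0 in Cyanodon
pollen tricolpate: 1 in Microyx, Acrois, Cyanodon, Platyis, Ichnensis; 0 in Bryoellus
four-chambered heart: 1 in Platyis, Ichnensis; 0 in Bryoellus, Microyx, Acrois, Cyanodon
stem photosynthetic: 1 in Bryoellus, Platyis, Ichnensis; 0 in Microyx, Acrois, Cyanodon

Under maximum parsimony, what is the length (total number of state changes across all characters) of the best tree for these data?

Character polarity is set by the outgroup: the derived state is whichever differs from the outgroup's state, so for wing venation reduced, stem photosynthetic the derived state is '0', and for the remaining characters it is '1'.
lateral line: derived state '1' in Acrois and Cyanodon only — synapomorphy for {Acrois, Cyanodon}.
wing venation reduced: derived state '0' in Cyanodon only — an autapomorphy, so it tells us nothing about relationships among taxa.
pollen tricolpate (derived state '1') is shared by all ingroup taxa — unites the whole ingroup.
four-chambered heart: derived state '1' in Ichnensis and Platyis only — synapomorphy for {Ichnensis, Platyis}.
stem photosynthetic: derived state '0' in Acrois, Cyanodon, and Microyx only — synapomorphy for {Acrois, Cyanodon, Microyx}.
Most parsimonious ingroup topology: ((Microyx,(Acrois,Cyanodon)),(Platyis,Ichnensis)).
Changes per character on this tree: lateral line: 1; wing venation reduced: 1; pollen tricolpate: 1; four-chambered heart: 1; stem photosynthetic: 1.
Total = 5.

5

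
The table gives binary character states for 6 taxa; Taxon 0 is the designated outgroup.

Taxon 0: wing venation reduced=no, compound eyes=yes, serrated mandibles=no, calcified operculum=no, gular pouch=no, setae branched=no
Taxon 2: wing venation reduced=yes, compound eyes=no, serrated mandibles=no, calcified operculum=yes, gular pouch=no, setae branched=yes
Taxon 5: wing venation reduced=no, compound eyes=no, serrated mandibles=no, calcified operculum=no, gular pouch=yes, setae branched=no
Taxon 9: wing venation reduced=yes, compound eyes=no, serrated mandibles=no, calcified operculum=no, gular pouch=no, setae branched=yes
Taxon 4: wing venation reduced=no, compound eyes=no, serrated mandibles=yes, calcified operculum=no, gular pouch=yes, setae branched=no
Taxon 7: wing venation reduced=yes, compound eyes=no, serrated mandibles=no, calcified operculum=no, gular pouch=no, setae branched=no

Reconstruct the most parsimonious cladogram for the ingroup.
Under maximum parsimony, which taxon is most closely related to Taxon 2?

Taxon 9

Character polarity is set by the outgroup: the derived state is whichever differs from the outgroup's state, so for compound eyes the derived state is 'no', and for the remaining characters it is 'yes'.
Only Taxon 2, Taxon 7, and Taxon 9 show the derived state 'yes' for wing venation reduced, supporting them as a clade.
All ingroup taxa share the derived state 'no' for compound eyes; it defines the ingroup but does not resolve relationships within it.
serrated mandibles (derived state 'yes') is unique to Taxon 4 (autapomorphy; uninformative for grouping).
calcified operculum (derived state 'yes') is unique to Taxon 2 (autapomorphy; uninformative for grouping).
Only Taxon 4 and Taxon 5 show the derived state 'yes' for gular pouch, supporting them as a clade.
Only Taxon 2 and Taxon 9 show the derived state 'yes' for setae branched, supporting them as a clade.
Most parsimonious ingroup topology: (((Taxon 2,Taxon 9),Taxon 7),(Taxon 5,Taxon 4)).
Taxon 2 and Taxon 9 form a cherry on this tree, so they are sister taxa.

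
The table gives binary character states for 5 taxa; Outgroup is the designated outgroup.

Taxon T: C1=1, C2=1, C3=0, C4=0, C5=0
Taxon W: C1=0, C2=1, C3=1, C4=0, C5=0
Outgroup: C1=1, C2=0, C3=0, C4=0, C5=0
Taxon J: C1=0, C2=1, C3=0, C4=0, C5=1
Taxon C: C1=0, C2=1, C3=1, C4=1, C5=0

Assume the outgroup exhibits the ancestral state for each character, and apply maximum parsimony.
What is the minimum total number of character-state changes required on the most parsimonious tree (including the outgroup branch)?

Character polarity is set by the outgroup: the derived state is whichever differs from the outgroup's state, so for C1 the derived state is '0', and for the remaining characters it is '1'.
Only Taxon C, Taxon J, and Taxon W show the derived state '0' for C1, supporting them as a clade.
C2 (derived state '1') is shared by all ingroup taxa — unites the whole ingroup.
C3 (derived state '1') is shared by Taxon C and Taxon W — a synapomorphy uniting that clade.
C4: derived state '1' in Taxon C only — an autapomorphy, so it tells us nothing about relationships among taxa.
C5: derived state '1' in Taxon J only — an autapomorphy, so it tells us nothing about relationships among taxa.
Most parsimonious ingroup topology: (Taxon T,(Taxon J,(Taxon W,Taxon C))).
Changes per character on this tree: C1: 1; C2: 1; C3: 1; C4: 1; C5: 1.
Total = 5.

5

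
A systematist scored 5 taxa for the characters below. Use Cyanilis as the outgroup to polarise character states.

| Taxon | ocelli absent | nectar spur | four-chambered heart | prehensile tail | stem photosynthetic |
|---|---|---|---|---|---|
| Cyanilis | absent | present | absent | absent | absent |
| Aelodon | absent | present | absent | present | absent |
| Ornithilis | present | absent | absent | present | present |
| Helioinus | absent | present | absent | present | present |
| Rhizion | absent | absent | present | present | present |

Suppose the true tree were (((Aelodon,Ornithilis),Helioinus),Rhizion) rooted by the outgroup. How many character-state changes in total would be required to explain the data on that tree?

7

Map each character onto (((Aelodon,Ornithilis),Helioinus),Rhizion) (rooted by Cyanilis) and count the minimum state changes it requires (Fitch parsimony):
ocelli absent: 1; nectar spur: 2; four-chambered heart: 1; prehensile tail: 1; stem photosynthetic: 2.
Total tree length = 7.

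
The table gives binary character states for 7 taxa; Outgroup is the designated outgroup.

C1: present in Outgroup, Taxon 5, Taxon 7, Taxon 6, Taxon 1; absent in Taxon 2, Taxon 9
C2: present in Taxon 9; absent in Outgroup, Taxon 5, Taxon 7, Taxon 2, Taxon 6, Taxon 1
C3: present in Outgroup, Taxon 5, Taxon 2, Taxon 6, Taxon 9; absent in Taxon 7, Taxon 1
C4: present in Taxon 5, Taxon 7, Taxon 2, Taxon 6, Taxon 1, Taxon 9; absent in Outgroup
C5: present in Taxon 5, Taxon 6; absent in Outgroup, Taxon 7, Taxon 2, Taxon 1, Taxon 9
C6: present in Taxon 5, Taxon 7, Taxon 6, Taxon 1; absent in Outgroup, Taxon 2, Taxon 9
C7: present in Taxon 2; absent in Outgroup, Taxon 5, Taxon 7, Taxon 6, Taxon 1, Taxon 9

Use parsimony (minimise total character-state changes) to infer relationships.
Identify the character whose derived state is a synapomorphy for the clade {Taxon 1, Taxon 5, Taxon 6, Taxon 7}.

C6

Character polarity is set by the outgroup: the derived state is whichever differs from the outgroup's state, so for C1, C3 the derived state is 'absent', and for the remaining characters it is 'present'.
C1: derived state 'absent' in Taxon 2 and Taxon 9 only — synapomorphy for {Taxon 2, Taxon 9}.
C2: derived state 'present' in Taxon 9 only — an autapomorphy, so it tells us nothing about relationships among taxa.
Only Taxon 1 and Taxon 7 show the derived state 'absent' for C3, supporting them as a clade.
All ingroup taxa share the derived state 'present' for C4; it defines the ingroup but does not resolve relationships within it.
Only Taxon 5 and Taxon 6 show the derived state 'present' for C5, supporting them as a clade.
C6 (derived state 'present') is shared by Taxon 1, Taxon 5, Taxon 6, and Taxon 7 — a synapomorphy uniting that clade.
C7 (derived state 'present') is unique to Taxon 2 (autapomorphy; uninformative for grouping).
Most parsimonious ingroup topology: (((Taxon 5,Taxon 6),(Taxon 7,Taxon 1)),(Taxon 2,Taxon 9)).
The clade {Taxon 1, Taxon 5, Taxon 6, Taxon 7} is supported by C6: its derived state 'present' occurs in exactly those taxa and in no other taxon (including the outgroup).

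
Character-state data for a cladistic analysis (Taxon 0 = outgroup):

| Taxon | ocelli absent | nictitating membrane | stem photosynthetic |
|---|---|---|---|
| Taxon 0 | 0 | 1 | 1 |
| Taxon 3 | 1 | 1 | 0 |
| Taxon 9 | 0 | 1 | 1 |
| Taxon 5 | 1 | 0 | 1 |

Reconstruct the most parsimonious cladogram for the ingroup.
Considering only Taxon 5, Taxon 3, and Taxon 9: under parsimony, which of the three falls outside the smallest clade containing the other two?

Taxon 9

Character polarity is set by the outgroup: the derived state is whichever differs from the outgroup's state, so for nictitating membrane, stem photosynthetic the derived state is '0', and for the remaining characters it is '1'.
Only Taxon 3 and Taxon 5 show the derived state '1' for ocelli absent, supporting them as a clade.
nictitating membrane: derived state '0' in Taxon 5 only — an autapomorphy, so it tells us nothing about relationships among taxa.
stem photosynthetic: derived state '0' in Taxon 3 only — an autapomorphy, so it tells us nothing about relationships among taxa.
Most parsimonious ingroup topology: ((Taxon 3,Taxon 5),Taxon 9).
Taxon 3 and Taxon 5 share a more recent common ancestor with each other than either does with Taxon 9, so Taxon 9 is the least closely related of the three.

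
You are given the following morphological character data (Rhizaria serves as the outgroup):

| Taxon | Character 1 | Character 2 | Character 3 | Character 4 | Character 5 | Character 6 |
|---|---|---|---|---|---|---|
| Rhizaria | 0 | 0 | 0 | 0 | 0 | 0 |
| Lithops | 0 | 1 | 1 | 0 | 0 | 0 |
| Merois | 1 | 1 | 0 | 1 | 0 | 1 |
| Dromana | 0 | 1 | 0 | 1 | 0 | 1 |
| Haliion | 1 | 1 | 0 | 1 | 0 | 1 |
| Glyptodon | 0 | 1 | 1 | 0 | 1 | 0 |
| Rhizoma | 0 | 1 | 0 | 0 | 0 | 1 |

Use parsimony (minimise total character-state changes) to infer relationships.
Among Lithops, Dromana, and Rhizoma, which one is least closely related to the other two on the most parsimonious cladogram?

Lithops

The outgroup has state '0' for every character, so '1' is the derived state throughout.
Character 1: derived state '1' in Haliion and Merois only — synapomorphy for {Haliion, Merois}.
All ingroup taxa share the derived state '1' for Character 2; it defines the ingroup but does not resolve relationships within it.
Character 3 (derived state '1') is shared by Glyptodon and Lithops — a synapomorphy uniting that clade.
Character 4 (derived state '1') is shared by Dromana, Haliion, and Merois — a synapomorphy uniting that clade.
Character 5: derived state '1' in Glyptodon only — an autapomorphy, so it tells us nothing about relationships among taxa.
Only Dromana, Haliion, Merois, and Rhizoma show the derived state '1' for Character 6, supporting them as a clade.
Most parsimonious ingroup topology: ((Lithops,Glyptodon),(((Merois,Haliion),Dromana),Rhizoma)).
Dromana and Rhizoma share a more recent common ancestor with each other than either does with Lithops, so Lithops is the least closely related of the three.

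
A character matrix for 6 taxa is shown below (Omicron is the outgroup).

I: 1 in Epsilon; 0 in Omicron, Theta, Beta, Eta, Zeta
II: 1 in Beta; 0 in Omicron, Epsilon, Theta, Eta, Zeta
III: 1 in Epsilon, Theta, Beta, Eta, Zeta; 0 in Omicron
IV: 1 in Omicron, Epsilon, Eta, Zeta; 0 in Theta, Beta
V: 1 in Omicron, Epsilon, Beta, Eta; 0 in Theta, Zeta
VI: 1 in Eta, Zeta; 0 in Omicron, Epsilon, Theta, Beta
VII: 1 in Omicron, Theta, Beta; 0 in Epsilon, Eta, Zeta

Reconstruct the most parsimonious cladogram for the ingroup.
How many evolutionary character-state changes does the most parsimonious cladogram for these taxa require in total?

Character polarity is set by the outgroup: the derived state is whichever differs from the outgroup's state, so for IV, V, VII the derived state is '0', and for the remaining characters it is '1'.
I: derived state '1' in Epsilon only — an autapomorphy, so it tells us nothing about relationships among taxa.
II (derived state '1') is unique to Beta (autapomorphy; uninformative for grouping).
III (derived state '1') is shared by all ingroup taxa — unites the whole ingroup.
Only Beta and Theta show the derived state '0' for IV, supporting them as a clade.
V (state '0') occurs in Theta and Zeta but conflicts with the nesting implied by the other characters — most parsimoniously interpreted as homoplasy.
Only Eta and Zeta show the derived state '1' for VI, supporting them as a clade.
VII: derived state '0' in Epsilon, Eta, and Zeta only — synapomorphy for {Epsilon, Eta, Zeta}.
Most parsimonious ingroup topology: ((Epsilon,(Eta,Zeta)),(Theta,Beta)).
Changes per character on this tree: I: 1; II: 1; III: 1; IV: 1; V: 2; VI: 1; VII: 1.
Total = 8.

8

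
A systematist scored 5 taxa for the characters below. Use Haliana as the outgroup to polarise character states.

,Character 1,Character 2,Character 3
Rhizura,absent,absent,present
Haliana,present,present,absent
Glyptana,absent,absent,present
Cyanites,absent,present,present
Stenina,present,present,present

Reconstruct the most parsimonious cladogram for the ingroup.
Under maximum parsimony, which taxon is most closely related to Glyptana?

Character polarity is set by the outgroup: the derived state is whichever differs from the outgroup's state, so for Character 1, Character 2 the derived state is 'absent', and for the remaining characters it is 'present'.
Character 1: derived state 'absent' in Cyanites, Glyptana, and Rhizura only — synapomorphy for {Cyanites, Glyptana, Rhizura}.
Character 2: derived state 'absent' in Glyptana and Rhizura only — synapomorphy for {Glyptana, Rhizura}.
Character 3 (derived state 'present') is shared by all ingroup taxa — unites the whole ingroup.
Most parsimonious ingroup topology: (Stenina,((Glyptana,Rhizura),Cyanites)).
Glyptana and Rhizura form a cherry on this tree, so they are sister taxa.

Rhizura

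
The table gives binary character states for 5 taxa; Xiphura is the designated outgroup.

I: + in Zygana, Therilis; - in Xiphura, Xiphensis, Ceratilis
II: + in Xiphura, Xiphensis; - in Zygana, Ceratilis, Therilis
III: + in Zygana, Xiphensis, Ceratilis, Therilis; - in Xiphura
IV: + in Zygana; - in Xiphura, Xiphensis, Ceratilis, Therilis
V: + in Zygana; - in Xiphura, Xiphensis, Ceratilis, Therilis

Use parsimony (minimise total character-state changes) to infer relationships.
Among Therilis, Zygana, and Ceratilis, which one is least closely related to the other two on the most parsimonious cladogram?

Character polarity is set by the outgroup: the derived state is whichever differs from the outgroup's state, so for II the derived state is '-', and for the remaining characters it is '+'.
Only Therilis and Zygana show the derived state '+' for I, supporting them as a clade.
Only Ceratilis, Therilis, and Zygana show the derived state '-' for II, supporting them as a clade.
All ingroup taxa share the derived state '+' for III; it defines the ingroup but does not resolve relationships within it.
IV (derived state '+') is unique to Zygana (autapomorphy; uninformative for grouping).
V (derived state '+') is unique to Zygana (autapomorphy; uninformative for grouping).
Most parsimonious ingroup topology: (((Zygana,Therilis),Ceratilis),Xiphensis).
Zygana and Therilis share a more recent common ancestor with each other than either does with Ceratilis, so Ceratilis is the least closely related of the three.

Ceratilis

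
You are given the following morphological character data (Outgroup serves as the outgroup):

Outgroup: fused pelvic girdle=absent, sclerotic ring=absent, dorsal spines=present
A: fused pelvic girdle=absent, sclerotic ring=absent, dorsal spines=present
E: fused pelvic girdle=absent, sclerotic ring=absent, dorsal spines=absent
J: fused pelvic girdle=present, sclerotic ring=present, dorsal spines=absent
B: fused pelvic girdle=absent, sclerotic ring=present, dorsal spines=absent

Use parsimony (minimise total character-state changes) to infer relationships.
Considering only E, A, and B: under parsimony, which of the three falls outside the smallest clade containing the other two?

Character polarity is set by the outgroup: the derived state is whichever differs from the outgroup's state, so for dorsal spines the derived state is 'absent', and for the remaining characters it is 'present'.
fused pelvic girdle: derived state 'present' in J only — an autapomorphy, so it tells us nothing about relationships among taxa.
Only B and J show the derived state 'present' for sclerotic ring, supporting them as a clade.
dorsal spines (derived state 'absent') is shared by B, E, and J — a synapomorphy uniting that clade.
Most parsimonious ingroup topology: (A,(E,(J,B))).
B and E share a more recent common ancestor with each other than either does with A, so A is the least closely related of the three.

A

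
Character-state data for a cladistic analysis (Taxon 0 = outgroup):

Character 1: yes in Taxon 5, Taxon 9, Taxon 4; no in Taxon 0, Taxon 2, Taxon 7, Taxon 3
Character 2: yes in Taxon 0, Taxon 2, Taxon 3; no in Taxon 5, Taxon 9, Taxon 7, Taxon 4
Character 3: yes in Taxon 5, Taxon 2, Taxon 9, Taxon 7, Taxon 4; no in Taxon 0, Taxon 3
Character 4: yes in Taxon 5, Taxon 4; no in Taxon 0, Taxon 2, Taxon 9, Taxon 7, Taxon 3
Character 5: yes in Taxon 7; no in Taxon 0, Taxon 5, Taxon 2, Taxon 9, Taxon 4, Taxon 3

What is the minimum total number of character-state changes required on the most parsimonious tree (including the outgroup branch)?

Character polarity is set by the outgroup: the derived state is whichever differs from the outgroup's state, so for Character 2 the derived state is 'no', and for the remaining characters it is 'yes'.
Character 1 (derived state 'yes') is shared by Taxon 4, Taxon 5, and Taxon 9 — a synapomorphy uniting that clade.
Character 2: derived state 'no' in Taxon 4, Taxon 5, Taxon 7, and Taxon 9 only — synapomorphy for {Taxon 4, Taxon 5, Taxon 7, Taxon 9}.
Character 3 (derived state 'yes') is shared by Taxon 2, Taxon 4, Taxon 5, Taxon 7, and Taxon 9 — a synapomorphy uniting that clade.
Character 4: derived state 'yes' in Taxon 4 and Taxon 5 only — synapomorphy for {Taxon 4, Taxon 5}.
Character 5 (derived state 'yes') is unique to Taxon 7 (autapomorphy; uninformative for grouping).
Most parsimonious ingroup topology: (((((Taxon 5,Taxon 4),Taxon 9),Taxon 7),Taxon 2),Taxon 3).
Changes per character on this tree: Character 1: 1; Character 2: 1; Character 3: 1; Character 4: 1; Character 5: 1.
Total = 5.

5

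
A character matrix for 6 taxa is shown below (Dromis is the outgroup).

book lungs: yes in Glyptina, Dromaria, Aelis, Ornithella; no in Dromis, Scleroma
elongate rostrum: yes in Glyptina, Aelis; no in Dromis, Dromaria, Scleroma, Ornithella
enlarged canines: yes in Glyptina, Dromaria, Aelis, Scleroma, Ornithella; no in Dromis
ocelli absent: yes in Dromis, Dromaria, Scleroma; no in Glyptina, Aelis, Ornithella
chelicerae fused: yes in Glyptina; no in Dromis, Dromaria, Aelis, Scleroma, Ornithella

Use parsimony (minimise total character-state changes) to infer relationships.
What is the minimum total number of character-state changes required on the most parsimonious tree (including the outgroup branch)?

5

Character polarity is set by the outgroup: the derived state is whichever differs from the outgroup's state, so for ocelli absent the derived state is 'no', and for the remaining characters it is 'yes'.
book lungs: derived state 'yes' in Aelis, Dromaria, Glyptina, and Ornithella only — synapomorphy for {Aelis, Dromaria, Glyptina, Ornithella}.
Only Aelis and Glyptina show the derived state 'yes' for elongate rostrum, supporting them as a clade.
enlarged canines (derived state 'yes') is shared by all ingroup taxa — unites the whole ingroup.
Only Aelis, Glyptina, and Ornithella show the derived state 'no' for ocelli absent, supporting them as a clade.
chelicerae fused: derived state 'yes' in Glyptina only — an autapomorphy, so it tells us nothing about relationships among taxa.
Most parsimonious ingroup topology: ((((Aelis,Glyptina),Ornithella),Dromaria),Scleroma).
Changes per character on this tree: book lungs: 1; elongate rostrum: 1; enlarged canines: 1; ocelli absent: 1; chelicerae fused: 1.
Total = 5.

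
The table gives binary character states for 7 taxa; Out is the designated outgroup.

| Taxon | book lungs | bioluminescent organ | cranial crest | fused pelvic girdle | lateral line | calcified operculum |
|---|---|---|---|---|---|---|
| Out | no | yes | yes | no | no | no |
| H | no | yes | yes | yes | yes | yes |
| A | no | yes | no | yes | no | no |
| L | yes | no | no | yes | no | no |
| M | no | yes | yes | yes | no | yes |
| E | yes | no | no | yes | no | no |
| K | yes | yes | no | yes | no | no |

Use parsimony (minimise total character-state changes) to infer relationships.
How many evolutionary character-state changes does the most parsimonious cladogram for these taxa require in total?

Character polarity is set by the outgroup: the derived state is whichever differs from the outgroup's state, so for bioluminescent organ, cranial crest the derived state is 'no', and for the remaining characters it is 'yes'.
book lungs (derived state 'yes') is shared by E, K, and L — a synapomorphy uniting that clade.
bioluminescent organ (derived state 'no') is shared by E and L — a synapomorphy uniting that clade.
cranial crest (derived state 'no') is shared by A, E, K, and L — a synapomorphy uniting that clade.
fused pelvic girdle (derived state 'yes') is shared by all ingroup taxa — unites the whole ingroup.
lateral line (derived state 'yes') is unique to H (autapomorphy; uninformative for grouping).
calcified operculum: derived state 'yes' in H and M only — synapomorphy for {H, M}.
Most parsimonious ingroup topology: ((H,M),(A,((L,E),K))).
Changes per character on this tree: book lungs: 1; bioluminescent organ: 1; cranial crest: 1; fused pelvic girdle: 1; lateral line: 1; calcified operculum: 1.
Total = 6.

6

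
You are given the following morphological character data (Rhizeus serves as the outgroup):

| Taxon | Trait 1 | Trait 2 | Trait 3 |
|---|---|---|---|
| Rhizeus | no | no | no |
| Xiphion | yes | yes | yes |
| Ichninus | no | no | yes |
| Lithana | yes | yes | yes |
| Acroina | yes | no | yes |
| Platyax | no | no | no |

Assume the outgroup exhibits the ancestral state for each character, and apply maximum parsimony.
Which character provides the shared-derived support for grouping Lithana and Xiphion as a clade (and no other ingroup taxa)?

The outgroup has state 'no' for every character, so 'yes' is the derived state throughout.
Trait 1 (derived state 'yes') is shared by Acroina, Lithana, and Xiphion — a synapomorphy uniting that clade.
Trait 2: derived state 'yes' in Lithana and Xiphion only — synapomorphy for {Lithana, Xiphion}.
Only Acroina, Ichninus, Lithana, and Xiphion show the derived state 'yes' for Trait 3, supporting them as a clade.
Most parsimonious ingroup topology: ((((Xiphion,Lithana),Acroina),Ichninus),Platyax).
The clade {Lithana, Xiphion} is supported by Trait 2: its derived state 'yes' occurs in exactly those taxa and in no other taxon (including the outgroup).

Trait 2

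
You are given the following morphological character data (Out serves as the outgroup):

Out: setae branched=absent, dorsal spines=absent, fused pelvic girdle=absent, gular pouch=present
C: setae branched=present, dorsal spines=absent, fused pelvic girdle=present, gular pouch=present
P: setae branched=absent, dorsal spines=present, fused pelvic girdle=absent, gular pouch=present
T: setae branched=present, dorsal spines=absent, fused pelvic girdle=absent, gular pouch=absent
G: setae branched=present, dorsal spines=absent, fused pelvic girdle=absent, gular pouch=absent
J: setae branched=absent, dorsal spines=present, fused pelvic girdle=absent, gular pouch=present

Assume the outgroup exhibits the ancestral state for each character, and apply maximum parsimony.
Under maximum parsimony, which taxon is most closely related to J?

P

Character polarity is set by the outgroup: the derived state is whichever differs from the outgroup's state, so for gular pouch the derived state is 'absent', and for the remaining characters it is 'present'.
Only C, G, and T show the derived state 'present' for setae branched, supporting them as a clade.
dorsal spines (derived state 'present') is shared by J and P — a synapomorphy uniting that clade.
fused pelvic girdle (derived state 'present') is unique to C (autapomorphy; uninformative for grouping).
Only G and T show the derived state 'absent' for gular pouch, supporting them as a clade.
Most parsimonious ingroup topology: (((G,T),C),(P,J)).
J and P form a cherry on this tree, so they are sister taxa.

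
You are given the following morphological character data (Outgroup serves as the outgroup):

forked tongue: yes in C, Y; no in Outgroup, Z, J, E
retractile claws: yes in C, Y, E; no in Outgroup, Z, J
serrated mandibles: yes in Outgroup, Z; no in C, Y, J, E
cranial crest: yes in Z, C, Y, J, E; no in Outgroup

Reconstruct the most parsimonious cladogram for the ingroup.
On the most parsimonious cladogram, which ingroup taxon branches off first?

Character polarity is set by the outgroup: the derived state is whichever differs from the outgroup's state, so for serrated mandibles the derived state is 'no', and for the remaining characters it is 'yes'.
forked tongue (derived state 'yes') is shared by C and Y — a synapomorphy uniting that clade.
retractile claws (derived state 'yes') is shared by C, E, and Y — a synapomorphy uniting that clade.
serrated mandibles: derived state 'no' in C, E, J, and Y only — synapomorphy for {C, E, J, Y}.
All ingroup taxa share the derived state 'yes' for cranial crest; it defines the ingroup but does not resolve relationships within it.
Most parsimonious ingroup topology: (Z,(((C,Y),E),J)).
Z is sister to the clade containing all other ingroup taxa, so it is the earliest-diverging (most basal) ingroup lineage.

Z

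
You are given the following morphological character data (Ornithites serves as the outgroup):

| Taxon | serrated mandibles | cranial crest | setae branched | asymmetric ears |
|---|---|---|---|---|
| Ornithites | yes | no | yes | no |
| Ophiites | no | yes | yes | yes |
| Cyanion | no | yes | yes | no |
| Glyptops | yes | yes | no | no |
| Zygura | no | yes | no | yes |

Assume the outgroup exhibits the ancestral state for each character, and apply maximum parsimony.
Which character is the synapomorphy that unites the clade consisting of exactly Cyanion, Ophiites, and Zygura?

serrated mandibles

Character polarity is set by the outgroup: the derived state is whichever differs from the outgroup's state, so for serrated mandibles, setae branched the derived state is 'no', and for the remaining characters it is 'yes'.
serrated mandibles: derived state 'no' in Cyanion, Ophiites, and Zygura only — synapomorphy for {Cyanion, Ophiites, Zygura}.
All ingroup taxa share the derived state 'yes' for cranial crest; it defines the ingroup but does not resolve relationships within it.
setae branched (state 'no') occurs in Glyptops and Zygura but conflicts with the nesting implied by the other characters — most parsimoniously interpreted as homoplasy.
asymmetric ears: derived state 'yes' in Ophiites and Zygura only — synapomorphy for {Ophiites, Zygura}.
Most parsimonious ingroup topology: (((Ophiites,Zygura),Cyanion),Glyptops).
The clade {Cyanion, Ophiites, Zygura} is supported by serrated mandibles: its derived state 'no' occurs in exactly those taxa and in no other taxon (including the outgroup).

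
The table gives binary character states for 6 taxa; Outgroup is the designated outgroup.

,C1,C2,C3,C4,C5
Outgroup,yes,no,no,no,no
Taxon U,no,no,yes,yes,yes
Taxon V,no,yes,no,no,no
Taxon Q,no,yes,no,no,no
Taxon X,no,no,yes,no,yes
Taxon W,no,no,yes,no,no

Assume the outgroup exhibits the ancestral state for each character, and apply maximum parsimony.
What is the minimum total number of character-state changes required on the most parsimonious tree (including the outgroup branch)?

Character polarity is set by the outgroup: the derived state is whichever differs from the outgroup's state, so for C1 the derived state is 'no', and for the remaining characters it is 'yes'.
C1 (derived state 'no') is shared by all ingroup taxa — unites the whole ingroup.
C2: derived state 'yes' in Taxon Q and Taxon V only — synapomorphy for {Taxon Q, Taxon V}.
C3: derived state 'yes' in Taxon U, Taxon W, and Taxon X only — synapomorphy for {Taxon U, Taxon W, Taxon X}.
C4: derived state 'yes' in Taxon U only — an autapomorphy, so it tells us nothing about relationships among taxa.
Only Taxon U and Taxon X show the derived state 'yes' for C5, supporting them as a clade.
Most parsimonious ingroup topology: (((Taxon U,Taxon X),Taxon W),(Taxon V,Taxon Q)).
Changes per character on this tree: C1: 1; C2: 1; C3: 1; C4: 1; C5: 1.
Total = 5.

5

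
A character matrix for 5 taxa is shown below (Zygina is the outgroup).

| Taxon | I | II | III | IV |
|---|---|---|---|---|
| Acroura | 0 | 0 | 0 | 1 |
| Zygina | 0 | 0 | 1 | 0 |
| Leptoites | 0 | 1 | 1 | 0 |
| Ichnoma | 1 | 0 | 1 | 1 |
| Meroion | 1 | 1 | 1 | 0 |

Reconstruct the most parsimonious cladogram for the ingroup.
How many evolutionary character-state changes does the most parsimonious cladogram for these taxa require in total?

5

Character polarity is set by the outgroup: the derived state is whichever differs from the outgroup's state, so for III the derived state is '0', and for the remaining characters it is '1'.
I (state '1') occurs in Ichnoma and Meroion but conflicts with the nesting implied by the other characters — most parsimoniously interpreted as homoplasy.
II (derived state '1') is shared by Leptoites and Meroion — a synapomorphy uniting that clade.
III (derived state '0') is unique to Acroura (autapomorphy; uninformative for grouping).
Only Acroura and Ichnoma show the derived state '1' for IV, supporting them as a clade.
Most parsimonious ingroup topology: ((Ichnoma,Acroura),(Meroion,Leptoites)).
Changes per character on this tree: I: 2; II: 1; III: 1; IV: 1.
Total = 5.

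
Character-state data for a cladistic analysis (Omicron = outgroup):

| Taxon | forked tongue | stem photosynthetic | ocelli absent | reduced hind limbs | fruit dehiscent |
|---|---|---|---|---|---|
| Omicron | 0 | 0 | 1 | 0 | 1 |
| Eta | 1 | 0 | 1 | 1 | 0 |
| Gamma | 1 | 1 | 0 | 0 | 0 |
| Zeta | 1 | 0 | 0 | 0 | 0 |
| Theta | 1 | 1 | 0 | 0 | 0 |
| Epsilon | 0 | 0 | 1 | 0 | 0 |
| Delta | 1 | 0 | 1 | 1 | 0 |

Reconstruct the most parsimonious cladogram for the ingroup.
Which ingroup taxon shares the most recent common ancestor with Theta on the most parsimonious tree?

Gamma

Character polarity is set by the outgroup: the derived state is whichever differs from the outgroup's state, so for ocelli absent, fruit dehiscent the derived state is '0', and for the remaining characters it is '1'.
Only Delta, Eta, Gamma, Theta, and Zeta show the derived state '1' for forked tongue, supporting them as a clade.
Only Gamma and Theta show the derived state '1' for stem photosynthetic, supporting them as a clade.
ocelli absent: derived state '0' in Gamma, Theta, and Zeta only — synapomorphy for {Gamma, Theta, Zeta}.
Only Delta and Eta show the derived state '1' for reduced hind limbs, supporting them as a clade.
All ingroup taxa share the derived state '0' for fruit dehiscent; it defines the ingroup but does not resolve relationships within it.
Most parsimonious ingroup topology: (((Eta,Delta),((Gamma,Theta),Zeta)),Epsilon).
Theta and Gamma form a cherry on this tree, so they are sister taxa.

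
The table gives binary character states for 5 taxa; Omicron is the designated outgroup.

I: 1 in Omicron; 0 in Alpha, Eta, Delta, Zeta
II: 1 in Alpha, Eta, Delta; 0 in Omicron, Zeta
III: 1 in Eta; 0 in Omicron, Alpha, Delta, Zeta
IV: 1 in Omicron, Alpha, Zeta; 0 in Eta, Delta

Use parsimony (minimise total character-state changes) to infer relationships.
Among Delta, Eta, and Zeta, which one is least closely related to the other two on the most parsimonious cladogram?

Character polarity is set by the outgroup: the derived state is whichever differs from the outgroup's state, so for I, IV the derived state is '0', and for the remaining characters it is '1'.
I (derived state '0') is shared by all ingroup taxa — unites the whole ingroup.
II (derived state '1') is shared by Alpha, Delta, and Eta — a synapomorphy uniting that clade.
III: derived state '1' in Eta only — an autapomorphy, so it tells us nothing about relationships among taxa.
IV: derived state '0' in Delta and Eta only — synapomorphy for {Delta, Eta}.
Most parsimonious ingroup topology: ((Alpha,(Eta,Delta)),Zeta).
Eta and Delta share a more recent common ancestor with each other than either does with Zeta, so Zeta is the least closely related of the three.

Zeta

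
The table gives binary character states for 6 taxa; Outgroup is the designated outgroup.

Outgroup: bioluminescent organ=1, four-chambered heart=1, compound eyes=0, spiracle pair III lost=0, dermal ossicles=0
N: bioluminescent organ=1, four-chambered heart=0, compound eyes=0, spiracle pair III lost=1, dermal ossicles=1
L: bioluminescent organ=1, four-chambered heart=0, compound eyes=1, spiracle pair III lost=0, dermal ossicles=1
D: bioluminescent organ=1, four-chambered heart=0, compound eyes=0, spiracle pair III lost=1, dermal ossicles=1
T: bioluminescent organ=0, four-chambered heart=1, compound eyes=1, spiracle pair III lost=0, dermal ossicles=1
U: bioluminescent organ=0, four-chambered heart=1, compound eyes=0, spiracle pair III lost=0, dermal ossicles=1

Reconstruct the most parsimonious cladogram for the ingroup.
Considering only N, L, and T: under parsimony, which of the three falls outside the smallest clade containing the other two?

Character polarity is set by the outgroup: the derived state is whichever differs from the outgroup's state, so for bioluminescent organ, four-chambered heart the derived state is '0', and for the remaining characters it is '1'.
bioluminescent organ (derived state '0') is shared by T and U — a synapomorphy uniting that clade.
four-chambered heart: derived state '0' in D, L, and N only — synapomorphy for {D, L, N}.
compound eyes groups L and T, which is incompatible with the clades supported by the remaining characters; treating it as convergent (homoplasy) costs fewer steps than any alternative tree.
spiracle pair III lost (derived state '1') is shared by D and N — a synapomorphy uniting that clade.
All ingroup taxa share the derived state '1' for dermal ossicles; it defines the ingroup but does not resolve relationships within it.
Most parsimonious ingroup topology: (((N,D),L),(T,U)).
L and N share a more recent common ancestor with each other than either does with T, so T is the least closely related of the three.

T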